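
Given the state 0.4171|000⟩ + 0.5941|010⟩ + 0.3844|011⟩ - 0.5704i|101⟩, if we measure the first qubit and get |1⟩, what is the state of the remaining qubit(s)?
-i|01⟩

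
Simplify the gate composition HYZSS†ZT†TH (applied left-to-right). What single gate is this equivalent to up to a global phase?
Y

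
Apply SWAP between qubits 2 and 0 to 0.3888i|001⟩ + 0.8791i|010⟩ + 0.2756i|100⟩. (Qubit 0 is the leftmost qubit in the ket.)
0.2756i|001⟩ + 0.8791i|010⟩ + 0.3888i|100⟩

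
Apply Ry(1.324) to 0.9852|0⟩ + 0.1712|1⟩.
0.6719|0⟩ + 0.7406|1⟩

Ry(1.324) = [[cos(θ/2), −sin(θ/2)], [sin(θ/2), cos(θ/2)]]; θ = 1.324, cos(θ/2) ≈ 0.788764, sin(θ/2) ≈ 0.614696.
With a = amp(|0⟩) = 0.9852 and b = amp(|1⟩) = 0.1712:
new amp(|0⟩) = (0.788764)·a + (-0.614696)·b = 0.6719
new amp(|1⟩) = (0.614696)·a + (0.788764)·b = 0.7406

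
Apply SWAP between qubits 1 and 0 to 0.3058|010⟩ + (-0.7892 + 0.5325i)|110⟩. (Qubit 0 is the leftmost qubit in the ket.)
0.3058|100⟩ + (-0.7892 + 0.5325i)|110⟩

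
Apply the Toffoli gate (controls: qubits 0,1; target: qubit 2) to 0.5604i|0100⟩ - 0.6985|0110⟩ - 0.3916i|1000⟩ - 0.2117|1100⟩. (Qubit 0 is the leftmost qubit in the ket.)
0.5604i|0100⟩ - 0.6985|0110⟩ - 0.3916i|1000⟩ - 0.2117|1110⟩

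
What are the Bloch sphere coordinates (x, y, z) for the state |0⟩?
(0, 0, 1)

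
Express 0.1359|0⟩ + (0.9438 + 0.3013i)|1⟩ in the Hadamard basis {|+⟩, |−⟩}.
(0.7635 + 0.2131i)|+⟩ + (-0.5713 - 0.2131i)|−⟩

With |ψ⟩ = α|0⟩ + β|1⟩, the Hadamard-basis coefficients are ⟨+|ψ⟩ = (α + β)/√2 and ⟨−|ψ⟩ = (α − β)/√2.
Here α = 0.1359, β = (0.9438 + 0.3013i): (α + β)/√2 = (0.7635 + 0.2131i), (α − β)/√2 = (-0.5713 - 0.2131i).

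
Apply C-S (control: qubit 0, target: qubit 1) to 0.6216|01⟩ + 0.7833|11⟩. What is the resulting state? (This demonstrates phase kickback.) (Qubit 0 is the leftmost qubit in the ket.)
0.6216|01⟩ + 0.7833i|11⟩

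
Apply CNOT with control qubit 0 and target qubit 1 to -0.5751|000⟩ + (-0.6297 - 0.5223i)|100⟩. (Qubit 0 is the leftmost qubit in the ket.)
-0.5751|000⟩ + (-0.6297 - 0.5223i)|110⟩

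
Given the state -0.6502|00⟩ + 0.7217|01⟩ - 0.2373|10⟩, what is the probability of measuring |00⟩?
0.4228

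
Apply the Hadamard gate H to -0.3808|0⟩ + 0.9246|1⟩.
0.3845|0⟩ - 0.9231|1⟩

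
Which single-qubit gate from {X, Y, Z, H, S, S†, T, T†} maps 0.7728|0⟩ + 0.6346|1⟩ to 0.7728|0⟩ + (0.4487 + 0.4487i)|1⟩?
T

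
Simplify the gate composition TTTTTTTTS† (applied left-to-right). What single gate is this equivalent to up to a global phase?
S†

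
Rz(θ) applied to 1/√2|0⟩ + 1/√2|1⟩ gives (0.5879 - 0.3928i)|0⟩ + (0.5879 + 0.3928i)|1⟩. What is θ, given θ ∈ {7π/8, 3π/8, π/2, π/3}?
3π/8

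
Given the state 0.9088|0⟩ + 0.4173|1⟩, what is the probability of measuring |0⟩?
0.8259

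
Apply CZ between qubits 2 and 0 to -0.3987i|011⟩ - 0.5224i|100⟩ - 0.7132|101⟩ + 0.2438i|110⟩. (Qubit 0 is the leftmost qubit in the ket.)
-0.3987i|011⟩ - 0.5224i|100⟩ + 0.7132|101⟩ + 0.2438i|110⟩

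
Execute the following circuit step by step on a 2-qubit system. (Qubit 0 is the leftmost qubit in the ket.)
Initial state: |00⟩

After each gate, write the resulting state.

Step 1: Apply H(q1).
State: 1/√2|00⟩ + 1/√2|01⟩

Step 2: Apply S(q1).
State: 1/√2|00⟩ + (1/√2)i|01⟩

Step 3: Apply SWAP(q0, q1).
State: 1/√2|00⟩ + (1/√2)i|10⟩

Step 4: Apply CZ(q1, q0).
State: 1/√2|00⟩ + (1/√2)i|10⟩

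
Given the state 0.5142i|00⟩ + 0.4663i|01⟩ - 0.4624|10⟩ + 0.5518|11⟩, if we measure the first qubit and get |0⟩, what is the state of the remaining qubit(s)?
0.7408i|0⟩ + 0.6718i|1⟩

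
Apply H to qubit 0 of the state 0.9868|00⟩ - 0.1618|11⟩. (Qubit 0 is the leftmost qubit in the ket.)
0.6978|00⟩ - 0.1144|01⟩ + 0.6978|10⟩ + 0.1144|11⟩

H on qubit 0 mixes each pair of kets that differ only in qubit 0: amplitudes (a, b) of (|…0…⟩, |…1…⟩) become ((a + b)/√2, (a − b)/√2). Kets absent from the input have amplitude 0.
(|00⟩, |10⟩): (a, b) = (0.9868, 0) → (0.6978, 0.6978)
(|01⟩, |11⟩): (a, b) = (0, -0.1618) → (-0.1144, 0.1144)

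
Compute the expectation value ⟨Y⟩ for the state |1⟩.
0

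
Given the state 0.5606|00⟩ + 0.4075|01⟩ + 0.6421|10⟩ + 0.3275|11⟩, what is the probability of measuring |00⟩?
0.3143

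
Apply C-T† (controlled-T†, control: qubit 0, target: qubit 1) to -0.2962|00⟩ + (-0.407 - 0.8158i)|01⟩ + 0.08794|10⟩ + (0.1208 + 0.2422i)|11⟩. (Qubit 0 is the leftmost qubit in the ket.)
-0.2962|00⟩ + (-0.407 - 0.8158i)|01⟩ + 0.08794|10⟩ + (0.2567 + 0.08584i)|11⟩

C-T† leaves the control-|0⟩ kets |00⟩, |01⟩ unchanged and applies T† to qubit 1 on the control-|1⟩ pair (|10⟩, |11⟩).
T† = [[1, 0], [0, (1/√2 - (1/√2)i)]].
With a = amp(|10⟩) = 0.08794 and b = amp(|11⟩) = (0.1208 + 0.2422i):
new amp(|10⟩) = (1)·a = 0.08794
new amp(|11⟩) = (1/√2 - (1/√2)i)·b = (0.2567 + 0.08584i)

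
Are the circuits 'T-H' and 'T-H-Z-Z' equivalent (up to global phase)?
Yes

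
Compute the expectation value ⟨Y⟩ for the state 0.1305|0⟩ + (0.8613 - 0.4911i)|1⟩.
-0.1282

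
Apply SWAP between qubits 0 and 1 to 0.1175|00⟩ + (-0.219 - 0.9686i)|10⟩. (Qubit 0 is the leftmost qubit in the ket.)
0.1175|00⟩ + (-0.219 - 0.9686i)|01⟩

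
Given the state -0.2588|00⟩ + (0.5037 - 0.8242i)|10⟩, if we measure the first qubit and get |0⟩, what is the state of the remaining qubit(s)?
-|0⟩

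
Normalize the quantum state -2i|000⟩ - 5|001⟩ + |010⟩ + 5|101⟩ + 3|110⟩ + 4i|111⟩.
-0.2236i|000⟩ - 0.559|001⟩ + 0.1118|010⟩ + 0.559|101⟩ + 0.3354|110⟩ + (1/√5)i|111⟩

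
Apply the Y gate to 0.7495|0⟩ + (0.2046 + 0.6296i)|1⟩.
(0.6296 - 0.2046i)|0⟩ + 0.7495i|1⟩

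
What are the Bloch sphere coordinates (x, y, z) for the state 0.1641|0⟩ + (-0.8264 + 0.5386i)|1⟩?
(-0.2712, 0.1768, -0.9461)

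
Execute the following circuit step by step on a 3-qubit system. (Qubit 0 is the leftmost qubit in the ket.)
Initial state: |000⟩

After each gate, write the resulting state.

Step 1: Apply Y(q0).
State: i|100⟩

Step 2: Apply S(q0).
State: -|100⟩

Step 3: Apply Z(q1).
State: -|100⟩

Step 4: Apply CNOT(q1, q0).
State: -|100⟩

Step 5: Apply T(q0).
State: (-1/√2 - (1/√2)i)|100⟩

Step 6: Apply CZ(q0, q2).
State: (-1/√2 - (1/√2)i)|100⟩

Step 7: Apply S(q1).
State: (-1/√2 - (1/√2)i)|100⟩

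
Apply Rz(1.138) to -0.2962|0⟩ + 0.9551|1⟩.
(-0.2495 + 0.1596i)|0⟩ + (0.8046 + 0.5146i)|1⟩

Rz(1.138) = [[e^(−iθ/2), 0], [0, e^(iθ/2)]] with e^(±iθ/2) = cos(θ/2) ± i·sin(θ/2); θ = 1.138, cos(θ/2) ≈ 0.84244, sin(θ/2) ≈ 0.53879.
With a = amp(|0⟩) = -0.2962 and b = amp(|1⟩) = 0.9551:
new amp(|0⟩) = (0.84244 - 0.53879i)·a = (-0.2495 + 0.1596i)
new amp(|1⟩) = (0.84244 + 0.53879i)·b = (0.8046 + 0.5146i)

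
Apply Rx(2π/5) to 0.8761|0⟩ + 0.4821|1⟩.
(0.7088 - 0.2834i)|0⟩ + (0.39 - 0.515i)|1⟩

Rx(2π/5) = [[cos(θ/2), −i·sin(θ/2)], [−i·sin(θ/2), cos(θ/2)]]; θ = 2π/5, cos(θ/2) ≈ 0.809017, sin(θ/2) ≈ 0.587785.
With a = amp(|0⟩) = 0.8761 and b = amp(|1⟩) = 0.4821:
new amp(|0⟩) = (0.809017)·a + (-0.587785i)·b = (0.7088 - 0.2834i)
new amp(|1⟩) = (-0.587785i)·a + (0.809017)·b = (0.39 - 0.515i)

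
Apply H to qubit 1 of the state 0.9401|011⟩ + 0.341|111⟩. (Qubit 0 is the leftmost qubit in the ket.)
0.6648|001⟩ - 0.6648|011⟩ + 0.2411|101⟩ - 0.2411|111⟩

H on qubit 1 mixes each pair of kets that differ only in qubit 1: amplitudes (a, b) of (|…0…⟩, |…1…⟩) become ((a + b)/√2, (a − b)/√2). Kets absent from the input have amplitude 0.
(|001⟩, |011⟩): (a, b) = (0, 0.9401) → (0.6648, -0.6648)
(|101⟩, |111⟩): (a, b) = (0, 0.341) → (0.2411, -0.2411)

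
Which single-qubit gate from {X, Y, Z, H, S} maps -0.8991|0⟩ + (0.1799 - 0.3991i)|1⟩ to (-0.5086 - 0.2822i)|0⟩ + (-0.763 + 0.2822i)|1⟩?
H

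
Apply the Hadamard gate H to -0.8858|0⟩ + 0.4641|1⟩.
-0.2982|0⟩ - 0.9545|1⟩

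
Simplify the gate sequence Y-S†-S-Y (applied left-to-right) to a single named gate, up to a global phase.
I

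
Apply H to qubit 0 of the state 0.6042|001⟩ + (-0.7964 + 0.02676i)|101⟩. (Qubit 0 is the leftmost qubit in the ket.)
(-0.1359 + 0.01892i)|001⟩ + (0.9904 - 0.01892i)|101⟩

H on qubit 0 mixes each pair of kets that differ only in qubit 0: amplitudes (a, b) of (|…0…⟩, |…1…⟩) become ((a + b)/√2, (a − b)/√2). Kets absent from the input have amplitude 0.
(|001⟩, |101⟩): (a, b) = (0.6042, (-0.7964 + 0.02676i)) → ((-0.1359 + 0.01892i), (0.9904 - 0.01892i))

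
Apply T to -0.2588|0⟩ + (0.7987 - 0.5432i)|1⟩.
-0.2588|0⟩ + (0.9489 + 0.1807i)|1⟩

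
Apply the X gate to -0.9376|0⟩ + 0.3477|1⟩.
0.3477|0⟩ - 0.9376|1⟩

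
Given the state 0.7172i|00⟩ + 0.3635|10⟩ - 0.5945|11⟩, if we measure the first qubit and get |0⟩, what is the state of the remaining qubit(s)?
i|0⟩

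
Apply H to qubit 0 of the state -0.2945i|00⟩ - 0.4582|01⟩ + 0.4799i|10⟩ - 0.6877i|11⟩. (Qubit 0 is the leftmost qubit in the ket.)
0.1311i|00⟩ + (-0.324 - 0.4863i)|01⟩ - 0.5476i|10⟩ + (-0.324 + 0.4863i)|11⟩

H on qubit 0 mixes each pair of kets that differ only in qubit 0: amplitudes (a, b) of (|…0…⟩, |…1…⟩) become ((a + b)/√2, (a − b)/√2). Kets absent from the input have amplitude 0.
(|00⟩, |10⟩): (a, b) = (-0.2945i, 0.4799i) → (0.1311i, -0.5476i)
(|01⟩, |11⟩): (a, b) = (-0.4582, -0.6877i) → ((-0.324 - 0.4863i), (-0.324 + 0.4863i))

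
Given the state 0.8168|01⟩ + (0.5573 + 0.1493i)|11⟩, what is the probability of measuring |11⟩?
0.3329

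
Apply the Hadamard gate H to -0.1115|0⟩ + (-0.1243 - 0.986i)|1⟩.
(-0.1667 - 0.6972i)|0⟩ + (0.009051 + 0.6972i)|1⟩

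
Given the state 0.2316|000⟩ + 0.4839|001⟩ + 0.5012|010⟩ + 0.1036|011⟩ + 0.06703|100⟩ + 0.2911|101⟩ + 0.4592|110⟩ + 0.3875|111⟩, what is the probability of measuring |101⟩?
0.08474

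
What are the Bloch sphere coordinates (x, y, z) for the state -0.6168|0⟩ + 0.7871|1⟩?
(-0.971, 0, -0.2391)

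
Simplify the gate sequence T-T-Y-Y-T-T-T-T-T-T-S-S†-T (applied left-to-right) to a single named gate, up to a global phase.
T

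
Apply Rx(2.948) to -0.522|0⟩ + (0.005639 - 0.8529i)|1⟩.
(-0.8994 - 0.005613i)|0⟩ + (0.000545 + 0.4371i)|1⟩

Rx(2.948) = [[cos(θ/2), −i·sin(θ/2)], [−i·sin(θ/2), cos(θ/2)]]; θ = 2.948, cos(θ/2) ≈ 0.0966452, sin(θ/2) ≈ 0.995319.
With a = amp(|0⟩) = -0.522 and b = amp(|1⟩) = (0.005639 - 0.8529i):
new amp(|0⟩) = (0.0966452)·a + (-0.995319i)·b = (-0.8994 - 0.005613i)
new amp(|1⟩) = (-0.995319i)·a + (0.0966452)·b = (0.000545 + 0.4371i)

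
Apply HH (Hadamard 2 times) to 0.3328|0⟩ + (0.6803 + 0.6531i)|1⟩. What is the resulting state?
0.3328|0⟩ + (0.6803 + 0.6531i)|1⟩

H² = I, so an even number of Hadamards cancels: H^2 = I and the state is unchanged.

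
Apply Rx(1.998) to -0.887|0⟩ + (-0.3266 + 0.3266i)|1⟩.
(-0.2053 + 0.2746i)|0⟩ + (-0.1767 + 0.9226i)|1⟩

Rx(1.998) = [[cos(θ/2), −i·sin(θ/2)], [−i·sin(θ/2), cos(θ/2)]]; θ = 1.998, cos(θ/2) ≈ 0.541144, sin(θ/2) ≈ 0.84093.
With a = amp(|0⟩) = -0.887 and b = amp(|1⟩) = (-0.3266 + 0.3266i):
new amp(|0⟩) = (0.541144)·a + (-0.84093i)·b = (-0.2053 + 0.2746i)
new amp(|1⟩) = (-0.84093i)·a + (0.541144)·b = (-0.1767 + 0.9226i)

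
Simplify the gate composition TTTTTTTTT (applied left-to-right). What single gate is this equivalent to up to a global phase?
T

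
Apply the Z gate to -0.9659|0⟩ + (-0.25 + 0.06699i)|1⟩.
-0.9659|0⟩ + (0.25 - 0.06699i)|1⟩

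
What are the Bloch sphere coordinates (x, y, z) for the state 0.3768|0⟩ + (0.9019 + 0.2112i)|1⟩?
(0.6797, 0.1592, -0.7161)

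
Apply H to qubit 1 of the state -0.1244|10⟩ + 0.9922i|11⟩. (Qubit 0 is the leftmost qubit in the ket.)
(-0.08796 + 0.7016i)|10⟩ + (-0.08796 - 0.7016i)|11⟩

H on qubit 1 mixes each pair of kets that differ only in qubit 1: amplitudes (a, b) of (|…0…⟩, |…1…⟩) become ((a + b)/√2, (a − b)/√2). Kets absent from the input have amplitude 0.
(|10⟩, |11⟩): (a, b) = (-0.1244, 0.9922i) → ((-0.08796 + 0.7016i), (-0.08796 - 0.7016i))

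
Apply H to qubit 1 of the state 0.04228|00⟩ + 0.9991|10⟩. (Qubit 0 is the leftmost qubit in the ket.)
0.0299|00⟩ + 0.0299|01⟩ + 0.7065|10⟩ + 0.7065|11⟩

H on qubit 1 mixes each pair of kets that differ only in qubit 1: amplitudes (a, b) of (|…0…⟩, |…1…⟩) become ((a + b)/√2, (a − b)/√2). Kets absent from the input have amplitude 0.
(|00⟩, |01⟩): (a, b) = (0.04228, 0) → (0.0299, 0.0299)
(|10⟩, |11⟩): (a, b) = (0.9991, 0) → (0.7065, 0.7065)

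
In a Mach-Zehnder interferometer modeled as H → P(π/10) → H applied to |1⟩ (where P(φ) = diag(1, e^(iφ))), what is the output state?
(0.02447 - 0.1545i)|0⟩ + (0.9755 + 0.1545i)|1⟩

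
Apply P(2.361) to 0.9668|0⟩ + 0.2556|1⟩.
0.9668|0⟩ + (-0.1816 + 0.1799i)|1⟩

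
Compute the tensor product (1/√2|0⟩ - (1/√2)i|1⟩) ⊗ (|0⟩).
1/√2|00⟩ - (1/√2)i|10⟩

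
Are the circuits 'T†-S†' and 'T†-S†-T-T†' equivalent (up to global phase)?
Yes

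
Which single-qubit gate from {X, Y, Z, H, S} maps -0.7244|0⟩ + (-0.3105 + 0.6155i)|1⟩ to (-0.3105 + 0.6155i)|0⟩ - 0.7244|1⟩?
X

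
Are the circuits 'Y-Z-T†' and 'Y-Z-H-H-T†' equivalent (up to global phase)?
Yes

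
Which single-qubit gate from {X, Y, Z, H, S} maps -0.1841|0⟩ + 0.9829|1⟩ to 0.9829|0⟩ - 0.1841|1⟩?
X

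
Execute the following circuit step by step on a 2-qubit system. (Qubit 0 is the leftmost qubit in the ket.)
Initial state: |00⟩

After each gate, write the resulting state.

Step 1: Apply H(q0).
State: 1/√2|00⟩ + 1/√2|10⟩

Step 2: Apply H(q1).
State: 1/2|00⟩ + 1/2|01⟩ + 1/2|10⟩ + 1/2|11⟩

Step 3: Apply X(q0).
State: 1/2|00⟩ + 1/2|01⟩ + 1/2|10⟩ + 1/2|11⟩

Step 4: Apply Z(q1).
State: 1/2|00⟩ - 1/2|01⟩ + 1/2|10⟩ - 1/2|11⟩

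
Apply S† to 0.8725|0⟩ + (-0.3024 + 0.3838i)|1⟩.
0.8725|0⟩ + (0.3838 + 0.3024i)|1⟩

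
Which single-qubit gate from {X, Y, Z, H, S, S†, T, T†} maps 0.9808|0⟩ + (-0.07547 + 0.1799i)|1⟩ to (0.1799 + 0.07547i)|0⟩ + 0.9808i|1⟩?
Y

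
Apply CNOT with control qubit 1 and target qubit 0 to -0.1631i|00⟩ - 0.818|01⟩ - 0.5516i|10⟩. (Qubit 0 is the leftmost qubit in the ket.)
-0.1631i|00⟩ - 0.5516i|10⟩ - 0.818|11⟩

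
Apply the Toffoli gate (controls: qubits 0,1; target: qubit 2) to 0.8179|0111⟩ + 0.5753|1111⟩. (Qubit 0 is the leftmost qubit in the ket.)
0.8179|0111⟩ + 0.5753|1101⟩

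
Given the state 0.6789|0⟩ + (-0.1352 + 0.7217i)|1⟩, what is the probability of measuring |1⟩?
0.5391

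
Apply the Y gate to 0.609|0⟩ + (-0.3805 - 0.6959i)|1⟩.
(-0.6959 + 0.3805i)|0⟩ + 0.609i|1⟩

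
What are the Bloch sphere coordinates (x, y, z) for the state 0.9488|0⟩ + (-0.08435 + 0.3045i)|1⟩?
(-0.1601, 0.5778, 0.8004)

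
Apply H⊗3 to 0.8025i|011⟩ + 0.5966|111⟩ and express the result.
(0.2109 + 0.2837i)|000⟩ + (-0.2109 - 0.2837i)|001⟩ + (-0.2109 - 0.2837i)|010⟩ + (0.2109 + 0.2837i)|011⟩ + (-0.2109 + 0.2837i)|100⟩ + (0.2109 - 0.2837i)|101⟩ + (0.2109 - 0.2837i)|110⟩ + (-0.2109 + 0.2837i)|111⟩

H⊗3 gives amp(|y⟩) = (1/2√2) Σ_x (−1)^(x·y) amp(|x⟩), where x·y is the number of positions in which both x and y have a 1.
|000⟩: (0.8025i + 0.5966)/(2√2) = (0.2109 + 0.2837i)
|001⟩: (-0.8025i - 0.5966)/(2√2) = (-0.2109 - 0.2837i)
|010⟩: (-0.8025i - 0.5966)/(2√2) = (-0.2109 - 0.2837i)
|011⟩: (0.8025i + 0.5966)/(2√2) = (0.2109 + 0.2837i)
|100⟩: (0.8025i - 0.5966)/(2√2) = (-0.2109 + 0.2837i)
|101⟩: (-0.8025i + 0.5966)/(2√2) = (0.2109 - 0.2837i)
|110⟩: (-0.8025i + 0.5966)/(2√2) = (0.2109 - 0.2837i)
|111⟩: (0.8025i - 0.5966)/(2√2) = (-0.2109 + 0.2837i)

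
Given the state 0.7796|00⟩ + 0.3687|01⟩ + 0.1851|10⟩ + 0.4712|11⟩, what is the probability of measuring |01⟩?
0.1359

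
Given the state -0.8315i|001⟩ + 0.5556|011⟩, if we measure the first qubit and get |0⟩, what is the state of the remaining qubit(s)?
-0.8315i|01⟩ + 0.5556|11⟩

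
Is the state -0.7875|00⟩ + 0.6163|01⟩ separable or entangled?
Separable

Writing the state as a|00⟩ + b|01⟩ + c|10⟩ + d|11⟩, it is a product state iff ad − bc = 0.
Here (a, b, c, d) = (-0.7875, 0.6163, 0, 0): ad − bc = (-0.7875)(0) − (0.6163)(0) = 0, so the state is separable.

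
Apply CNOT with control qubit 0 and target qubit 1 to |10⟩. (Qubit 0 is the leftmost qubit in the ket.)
|11⟩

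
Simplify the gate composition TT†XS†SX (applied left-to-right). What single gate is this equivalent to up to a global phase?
I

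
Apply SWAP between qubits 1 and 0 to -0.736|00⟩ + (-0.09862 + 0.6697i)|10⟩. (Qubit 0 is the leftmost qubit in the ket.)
-0.736|00⟩ + (-0.09862 + 0.6697i)|01⟩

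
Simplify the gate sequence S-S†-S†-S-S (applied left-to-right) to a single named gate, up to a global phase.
S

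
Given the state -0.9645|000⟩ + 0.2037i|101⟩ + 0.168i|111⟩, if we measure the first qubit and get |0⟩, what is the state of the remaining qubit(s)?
-|00⟩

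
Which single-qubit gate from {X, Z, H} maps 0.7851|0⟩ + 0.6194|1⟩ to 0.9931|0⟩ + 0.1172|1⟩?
H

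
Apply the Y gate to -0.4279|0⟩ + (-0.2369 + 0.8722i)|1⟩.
(0.8722 + 0.2369i)|0⟩ - 0.4279i|1⟩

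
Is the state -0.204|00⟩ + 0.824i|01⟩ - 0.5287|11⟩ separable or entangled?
Entangled

Writing the state as a|00⟩ + b|01⟩ + c|10⟩ + d|11⟩, it is a product state iff ad − bc = 0.
Here (a, b, c, d) = (-0.204, 0.824i, 0, -0.5287): ad − bc = (-0.204)(-0.5287) − (0.824i)(0) = 0.1079 ≠ 0, so the state is entangled.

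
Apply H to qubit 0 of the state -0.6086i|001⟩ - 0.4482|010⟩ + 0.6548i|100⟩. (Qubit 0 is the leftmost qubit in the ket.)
0.463i|000⟩ - 0.4303i|001⟩ - 0.3169|010⟩ - 0.463i|100⟩ - 0.4303i|101⟩ - 0.3169|110⟩

H on qubit 0 mixes each pair of kets that differ only in qubit 0: amplitudes (a, b) of (|…0…⟩, |…1…⟩) become ((a + b)/√2, (a − b)/√2). Kets absent from the input have amplitude 0.
(|000⟩, |100⟩): (a, b) = (0, 0.6548i) → (0.463i, -0.463i)
(|001⟩, |101⟩): (a, b) = (-0.6086i, 0) → (-0.4303i, -0.4303i)
(|010⟩, |110⟩): (a, b) = (-0.4482, 0) → (-0.3169, -0.3169)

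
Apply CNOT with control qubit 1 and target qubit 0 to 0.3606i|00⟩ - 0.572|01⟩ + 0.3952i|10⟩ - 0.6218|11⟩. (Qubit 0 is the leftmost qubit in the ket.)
0.3606i|00⟩ - 0.6218|01⟩ + 0.3952i|10⟩ - 0.572|11⟩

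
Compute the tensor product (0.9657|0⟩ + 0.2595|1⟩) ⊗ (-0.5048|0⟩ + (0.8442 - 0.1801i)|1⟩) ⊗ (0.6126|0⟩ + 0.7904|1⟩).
-0.2986|000⟩ - 0.3853|001⟩ + (0.4994 - 0.1065i)|010⟩ + (0.6444 - 0.1375i)|011⟩ - 0.08025|100⟩ - 0.1035|101⟩ + (0.1342 - 0.02863i)|110⟩ + (0.1732 - 0.03694i)|111⟩

amp(|b₁b₂…⟩) = product of the factor amplitudes for bits b₁, b₂, …; only kets whose every factor amplitude is nonzero survive.
|000⟩: (0.9657)(-0.5048)(0.6126) = -0.2986
|001⟩: (0.9657)(-0.5048)(0.7904) = -0.3853
|010⟩: (0.9657)(0.8442 - 0.1801i)(0.6126) = (0.4994 - 0.1065i)
|011⟩: (0.9657)(0.8442 - 0.1801i)(0.7904) = (0.6444 - 0.1375i)
|100⟩: (0.2595)(-0.5048)(0.6126) = -0.08025
|101⟩: (0.2595)(-0.5048)(0.7904) = -0.1035
|110⟩: (0.2595)(0.8442 - 0.1801i)(0.6126) = (0.1342 - 0.02863i)
|111⟩: (0.2595)(0.8442 - 0.1801i)(0.7904) = (0.1732 - 0.03694i)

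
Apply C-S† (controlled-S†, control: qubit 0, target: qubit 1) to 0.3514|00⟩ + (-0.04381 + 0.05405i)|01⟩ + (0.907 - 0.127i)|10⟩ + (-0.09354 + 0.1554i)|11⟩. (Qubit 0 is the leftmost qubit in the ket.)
0.3514|00⟩ + (-0.04381 + 0.05405i)|01⟩ + (0.907 - 0.127i)|10⟩ + (0.1554 + 0.09354i)|11⟩

C-S† leaves the control-|0⟩ kets |00⟩, |01⟩ unchanged and applies S† to qubit 1 on the control-|1⟩ pair (|10⟩, |11⟩).
S† = [[1, 0], [0, -i]].
With a = amp(|10⟩) = (0.907 - 0.127i) and b = amp(|11⟩) = (-0.09354 + 0.1554i):
new amp(|10⟩) = (1)·a = (0.907 - 0.127i)
new amp(|11⟩) = (-i)·b = (0.1554 + 0.09354i)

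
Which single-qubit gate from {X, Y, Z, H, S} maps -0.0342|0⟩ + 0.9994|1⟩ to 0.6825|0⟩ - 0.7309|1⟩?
H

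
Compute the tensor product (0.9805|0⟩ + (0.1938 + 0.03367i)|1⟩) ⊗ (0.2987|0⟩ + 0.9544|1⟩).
0.2929|00⟩ + 0.9358|01⟩ + (0.05789 + 0.01006i)|10⟩ + (0.185 + 0.03213i)|11⟩

amp(|b₁b₂…⟩) = product of the factor amplitudes for bits b₁, b₂, …; only kets whose every factor amplitude is nonzero survive.
|00⟩: (0.9805)(0.2987) = 0.2929
|01⟩: (0.9805)(0.9544) = 0.9358
|10⟩: (0.1938 + 0.03367i)(0.2987) = (0.05789 + 0.01006i)
|11⟩: (0.1938 + 0.03367i)(0.9544) = (0.185 + 0.03213i)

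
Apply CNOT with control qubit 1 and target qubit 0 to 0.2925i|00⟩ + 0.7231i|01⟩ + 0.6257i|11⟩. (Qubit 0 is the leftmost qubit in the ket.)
0.2925i|00⟩ + 0.6257i|01⟩ + 0.7231i|11⟩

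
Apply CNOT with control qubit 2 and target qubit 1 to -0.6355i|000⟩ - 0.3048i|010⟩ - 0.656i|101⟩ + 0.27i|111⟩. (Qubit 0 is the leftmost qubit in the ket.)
-0.6355i|000⟩ - 0.3048i|010⟩ + 0.27i|101⟩ - 0.656i|111⟩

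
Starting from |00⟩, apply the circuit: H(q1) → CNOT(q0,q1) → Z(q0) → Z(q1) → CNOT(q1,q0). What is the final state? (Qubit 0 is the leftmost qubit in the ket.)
1/√2|00⟩ - 1/√2|11⟩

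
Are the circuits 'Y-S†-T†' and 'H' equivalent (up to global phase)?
No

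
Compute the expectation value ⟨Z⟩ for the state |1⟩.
-1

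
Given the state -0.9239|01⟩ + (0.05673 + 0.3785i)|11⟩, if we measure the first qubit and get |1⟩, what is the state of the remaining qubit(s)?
(0.1482 + 0.989i)|1⟩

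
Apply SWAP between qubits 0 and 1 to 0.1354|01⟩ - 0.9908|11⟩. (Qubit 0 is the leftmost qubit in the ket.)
0.1354|10⟩ - 0.9908|11⟩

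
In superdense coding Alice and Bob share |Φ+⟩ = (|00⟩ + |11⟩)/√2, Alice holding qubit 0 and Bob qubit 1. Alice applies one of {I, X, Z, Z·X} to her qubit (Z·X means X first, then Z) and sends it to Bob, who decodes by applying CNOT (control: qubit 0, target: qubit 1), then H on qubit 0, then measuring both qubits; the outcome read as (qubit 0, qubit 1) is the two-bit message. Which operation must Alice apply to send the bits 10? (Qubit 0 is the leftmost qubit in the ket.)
Z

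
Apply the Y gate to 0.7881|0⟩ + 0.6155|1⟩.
-0.6155i|0⟩ + 0.7881i|1⟩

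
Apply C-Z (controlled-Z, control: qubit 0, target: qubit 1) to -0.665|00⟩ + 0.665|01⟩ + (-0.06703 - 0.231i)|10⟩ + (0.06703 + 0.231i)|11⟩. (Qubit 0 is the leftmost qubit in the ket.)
-0.665|00⟩ + 0.665|01⟩ + (-0.06703 - 0.231i)|10⟩ + (-0.06703 - 0.231i)|11⟩

C-Z leaves the control-|0⟩ kets |00⟩, |01⟩ unchanged and applies Z to qubit 1 on the control-|1⟩ pair (|10⟩, |11⟩).
Z = [[1, 0], [0, -1]].
With a = amp(|10⟩) = (-0.06703 - 0.231i) and b = amp(|11⟩) = (0.06703 + 0.231i):
new amp(|10⟩) = (1)·a = (-0.06703 - 0.231i)
new amp(|11⟩) = (-1)·b = (-0.06703 - 0.231i)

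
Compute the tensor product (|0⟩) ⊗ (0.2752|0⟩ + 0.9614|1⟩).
0.2752|00⟩ + 0.9614|01⟩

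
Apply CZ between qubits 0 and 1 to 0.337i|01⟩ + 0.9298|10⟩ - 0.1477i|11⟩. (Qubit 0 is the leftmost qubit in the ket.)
0.337i|01⟩ + 0.9298|10⟩ + 0.1477i|11⟩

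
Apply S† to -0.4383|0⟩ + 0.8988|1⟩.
-0.4383|0⟩ - 0.8988i|1⟩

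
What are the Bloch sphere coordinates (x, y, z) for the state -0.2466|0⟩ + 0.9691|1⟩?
(-0.478, 0, -0.8783)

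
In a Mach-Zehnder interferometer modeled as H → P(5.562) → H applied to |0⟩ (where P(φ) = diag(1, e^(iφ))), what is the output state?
(0.8755 - 0.3301i)|0⟩ + (0.1245 + 0.3301i)|1⟩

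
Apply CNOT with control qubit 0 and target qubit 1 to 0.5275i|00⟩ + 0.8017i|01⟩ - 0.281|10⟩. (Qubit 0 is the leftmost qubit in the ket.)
0.5275i|00⟩ + 0.8017i|01⟩ - 0.281|11⟩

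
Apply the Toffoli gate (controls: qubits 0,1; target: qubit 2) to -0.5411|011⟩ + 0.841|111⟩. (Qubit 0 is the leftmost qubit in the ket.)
-0.5411|011⟩ + 0.841|110⟩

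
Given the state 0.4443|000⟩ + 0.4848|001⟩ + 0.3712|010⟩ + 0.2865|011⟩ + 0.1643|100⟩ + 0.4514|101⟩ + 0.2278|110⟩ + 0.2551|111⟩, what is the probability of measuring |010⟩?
0.1378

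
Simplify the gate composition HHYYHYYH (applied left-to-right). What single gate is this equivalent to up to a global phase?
I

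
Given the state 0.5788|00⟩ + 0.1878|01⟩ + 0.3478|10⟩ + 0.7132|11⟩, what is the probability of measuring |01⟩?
0.03527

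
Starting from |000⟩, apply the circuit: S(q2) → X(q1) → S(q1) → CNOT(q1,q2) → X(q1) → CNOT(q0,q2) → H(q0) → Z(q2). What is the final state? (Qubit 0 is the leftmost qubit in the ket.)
-(1/√2)i|001⟩ - (1/√2)i|101⟩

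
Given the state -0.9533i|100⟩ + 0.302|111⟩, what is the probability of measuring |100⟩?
0.9088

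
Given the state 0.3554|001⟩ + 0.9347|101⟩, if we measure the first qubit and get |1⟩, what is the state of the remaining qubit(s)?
|01⟩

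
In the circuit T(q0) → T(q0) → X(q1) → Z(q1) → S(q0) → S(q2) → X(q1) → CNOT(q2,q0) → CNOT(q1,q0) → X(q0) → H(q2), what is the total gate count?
11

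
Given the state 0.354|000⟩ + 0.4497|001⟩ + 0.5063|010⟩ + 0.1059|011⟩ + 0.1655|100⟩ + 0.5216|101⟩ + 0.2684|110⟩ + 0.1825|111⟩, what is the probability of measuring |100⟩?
0.02739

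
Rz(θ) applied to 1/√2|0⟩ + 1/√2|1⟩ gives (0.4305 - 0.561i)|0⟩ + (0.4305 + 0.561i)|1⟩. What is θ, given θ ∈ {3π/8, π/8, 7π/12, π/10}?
7π/12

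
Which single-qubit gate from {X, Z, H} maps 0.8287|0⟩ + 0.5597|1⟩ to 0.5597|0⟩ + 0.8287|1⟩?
X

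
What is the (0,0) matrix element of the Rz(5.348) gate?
(-0.8927 - 0.4507i)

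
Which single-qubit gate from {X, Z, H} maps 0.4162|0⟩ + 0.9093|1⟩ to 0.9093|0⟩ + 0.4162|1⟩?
X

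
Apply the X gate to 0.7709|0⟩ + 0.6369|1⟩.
0.6369|0⟩ + 0.7709|1⟩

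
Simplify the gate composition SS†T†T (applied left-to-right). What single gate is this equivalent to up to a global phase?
I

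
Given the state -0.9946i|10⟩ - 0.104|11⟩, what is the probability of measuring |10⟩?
0.9892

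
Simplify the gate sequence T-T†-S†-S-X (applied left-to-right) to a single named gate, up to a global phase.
X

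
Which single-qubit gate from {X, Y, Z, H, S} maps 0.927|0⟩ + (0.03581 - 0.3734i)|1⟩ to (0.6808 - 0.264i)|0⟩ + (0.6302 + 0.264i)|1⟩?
H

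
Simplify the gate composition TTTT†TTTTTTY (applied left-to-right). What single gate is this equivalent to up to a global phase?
Y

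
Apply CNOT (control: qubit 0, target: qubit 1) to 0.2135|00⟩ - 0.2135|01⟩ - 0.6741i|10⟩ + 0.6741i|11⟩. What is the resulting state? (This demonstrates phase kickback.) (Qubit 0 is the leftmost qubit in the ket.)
0.2135|00⟩ - 0.2135|01⟩ + 0.6741i|10⟩ - 0.6741i|11⟩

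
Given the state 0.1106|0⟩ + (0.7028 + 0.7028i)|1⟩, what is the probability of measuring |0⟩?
0.01223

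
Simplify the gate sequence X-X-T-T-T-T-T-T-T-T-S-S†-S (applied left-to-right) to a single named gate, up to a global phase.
S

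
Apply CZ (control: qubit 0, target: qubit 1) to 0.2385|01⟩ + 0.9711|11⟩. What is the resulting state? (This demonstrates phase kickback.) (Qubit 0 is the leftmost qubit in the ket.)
0.2385|01⟩ - 0.9711|11⟩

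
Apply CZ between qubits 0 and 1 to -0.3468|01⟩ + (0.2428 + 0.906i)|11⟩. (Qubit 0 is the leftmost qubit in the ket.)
-0.3468|01⟩ + (-0.2428 - 0.906i)|11⟩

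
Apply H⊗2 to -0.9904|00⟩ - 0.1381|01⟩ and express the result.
-0.5643|00⟩ - 0.4262|01⟩ - 0.5643|10⟩ - 0.4262|11⟩

H⊗2 gives amp(|y⟩) = (1/2) Σ_x (−1)^(x·y) amp(|x⟩), where x·y is the number of positions in which both x and y have a 1.
|00⟩: (-0.9904 - 0.1381)/2 = -0.5643
|01⟩: (-0.9904 + 0.1381)/2 = -0.4262
|10⟩: (-0.9904 - 0.1381)/2 = -0.5643
|11⟩: (-0.9904 + 0.1381)/2 = -0.4262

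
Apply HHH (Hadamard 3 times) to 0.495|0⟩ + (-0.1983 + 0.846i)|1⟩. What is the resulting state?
(0.2098 + 0.5982i)|0⟩ + (0.4902 - 0.5982i)|1⟩

H² = I, so H^3 = H: a single Hadamard. With (a, b) = (0.495, (-0.1983 + 0.846i)), H gives ((a + b)/√2, (a − b)/√2) = ((0.2098 + 0.5982i), (0.4902 - 0.5982i)).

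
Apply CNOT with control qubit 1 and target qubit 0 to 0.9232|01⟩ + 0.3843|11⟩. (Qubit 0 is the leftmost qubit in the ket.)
0.3843|01⟩ + 0.9232|11⟩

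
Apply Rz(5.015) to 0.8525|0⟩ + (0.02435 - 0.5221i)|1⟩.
(-0.6868 - 0.5051i)|0⟩ + (0.2897 + 0.435i)|1⟩

Rz(5.015) = [[e^(−iθ/2), 0], [0, e^(iθ/2)]] with e^(±iθ/2) = cos(θ/2) ± i·sin(θ/2); θ = 5.015, cos(θ/2) ≈ -0.80561, sin(θ/2) ≈ 0.592447.
With a = amp(|0⟩) = 0.8525 and b = amp(|1⟩) = (0.02435 - 0.5221i):
new amp(|0⟩) = (-0.80561 - 0.592447i)·a = (-0.6868 - 0.5051i)
new amp(|1⟩) = (-0.80561 + 0.592447i)·b = (0.2897 + 0.435i)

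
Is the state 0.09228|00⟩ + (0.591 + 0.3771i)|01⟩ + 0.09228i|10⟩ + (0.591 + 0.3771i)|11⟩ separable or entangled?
Entangled

Writing the state as a|00⟩ + b|01⟩ + c|10⟩ + d|11⟩, it is a product state iff ad − bc = 0.
Here (a, b, c, d) = (0.09228, (0.591 + 0.3771i), 0.09228i, (0.591 + 0.3771i)): ad − bc = (0.09228)(0.591 + 0.3771i) − (0.591 + 0.3771i)(0.09228i) = (0.08934 - 0.01974i) ≠ 0, so the state is entangled.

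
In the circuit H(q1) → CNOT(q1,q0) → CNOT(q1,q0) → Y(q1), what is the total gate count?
4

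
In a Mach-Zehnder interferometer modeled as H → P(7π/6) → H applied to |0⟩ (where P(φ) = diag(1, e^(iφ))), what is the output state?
(0.06699 - 0.25i)|0⟩ + (0.933 + 0.25i)|1⟩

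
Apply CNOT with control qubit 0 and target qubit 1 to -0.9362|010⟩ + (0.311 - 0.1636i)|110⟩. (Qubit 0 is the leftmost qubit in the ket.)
-0.9362|010⟩ + (0.311 - 0.1636i)|100⟩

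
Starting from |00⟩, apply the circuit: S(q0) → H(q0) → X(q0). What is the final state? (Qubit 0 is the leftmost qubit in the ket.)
1/√2|00⟩ + 1/√2|10⟩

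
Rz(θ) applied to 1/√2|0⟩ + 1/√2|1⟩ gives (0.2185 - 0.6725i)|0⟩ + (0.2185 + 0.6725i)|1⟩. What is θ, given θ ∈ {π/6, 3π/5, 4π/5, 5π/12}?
4π/5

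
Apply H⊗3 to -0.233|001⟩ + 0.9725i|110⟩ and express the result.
(-0.08238 + 0.3438i)|000⟩ + (0.08238 + 0.3438i)|001⟩ + (-0.08238 - 0.3438i)|010⟩ + (0.08238 - 0.3438i)|011⟩ + (-0.08238 - 0.3438i)|100⟩ + (0.08238 - 0.3438i)|101⟩ + (-0.08238 + 0.3438i)|110⟩ + (0.08238 + 0.3438i)|111⟩

H⊗3 gives amp(|y⟩) = (1/2√2) Σ_x (−1)^(x·y) amp(|x⟩), where x·y is the number of positions in which both x and y have a 1.
|000⟩: (-0.233 + 0.9725i)/(2√2) = (-0.08238 + 0.3438i)
|001⟩: (0.233 + 0.9725i)/(2√2) = (0.08238 + 0.3438i)
|010⟩: (-0.233 - 0.9725i)/(2√2) = (-0.08238 - 0.3438i)
|011⟩: (0.233 - 0.9725i)/(2√2) = (0.08238 - 0.3438i)
|100⟩: (-0.233 - 0.9725i)/(2√2) = (-0.08238 - 0.3438i)
|101⟩: (0.233 - 0.9725i)/(2√2) = (0.08238 - 0.3438i)
|110⟩: (-0.233 + 0.9725i)/(2√2) = (-0.08238 + 0.3438i)
|111⟩: (0.233 + 0.9725i)/(2√2) = (0.08238 + 0.3438i)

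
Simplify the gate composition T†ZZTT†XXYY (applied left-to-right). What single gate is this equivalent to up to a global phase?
T†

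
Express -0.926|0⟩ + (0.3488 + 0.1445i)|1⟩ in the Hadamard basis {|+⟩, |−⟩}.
(-0.4081 + 0.1022i)|+⟩ + (-0.9014 - 0.1022i)|−⟩

With |ψ⟩ = α|0⟩ + β|1⟩, the Hadamard-basis coefficients are ⟨+|ψ⟩ = (α + β)/√2 and ⟨−|ψ⟩ = (α − β)/√2.
Here α = -0.926, β = (0.3488 + 0.1445i): (α + β)/√2 = (-0.4081 + 0.1022i), (α − β)/√2 = (-0.9014 - 0.1022i).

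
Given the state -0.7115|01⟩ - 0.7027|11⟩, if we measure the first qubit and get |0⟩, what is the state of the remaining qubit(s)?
-|1⟩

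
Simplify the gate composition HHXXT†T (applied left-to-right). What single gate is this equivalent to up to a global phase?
I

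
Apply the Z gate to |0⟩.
|0⟩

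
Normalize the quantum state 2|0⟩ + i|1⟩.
0.8944|0⟩ + (1/√5)i|1⟩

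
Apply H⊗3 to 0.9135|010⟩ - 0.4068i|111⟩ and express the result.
(0.323 - 0.1438i)|000⟩ + (0.323 + 0.1438i)|001⟩ + (-0.323 + 0.1438i)|010⟩ + (-0.323 - 0.1438i)|011⟩ + (0.323 + 0.1438i)|100⟩ + (0.323 - 0.1438i)|101⟩ + (-0.323 - 0.1438i)|110⟩ + (-0.323 + 0.1438i)|111⟩

H⊗3 gives amp(|y⟩) = (1/2√2) Σ_x (−1)^(x·y) amp(|x⟩), where x·y is the number of positions in which both x and y have a 1.
|000⟩: (0.9135 - 0.4068i)/(2√2) = (0.323 - 0.1438i)
|001⟩: (0.9135 + 0.4068i)/(2√2) = (0.323 + 0.1438i)
|010⟩: (-0.9135 + 0.4068i)/(2√2) = (-0.323 + 0.1438i)
|011⟩: (-0.9135 - 0.4068i)/(2√2) = (-0.323 - 0.1438i)
|100⟩: (0.9135 + 0.4068i)/(2√2) = (0.323 + 0.1438i)
|101⟩: (0.9135 - 0.4068i)/(2√2) = (0.323 - 0.1438i)
|110⟩: (-0.9135 - 0.4068i)/(2√2) = (-0.323 - 0.1438i)
|111⟩: (-0.9135 + 0.4068i)/(2√2) = (-0.323 + 0.1438i)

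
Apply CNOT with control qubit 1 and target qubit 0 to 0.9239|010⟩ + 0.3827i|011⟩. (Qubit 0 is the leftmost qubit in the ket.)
0.9239|110⟩ + 0.3827i|111⟩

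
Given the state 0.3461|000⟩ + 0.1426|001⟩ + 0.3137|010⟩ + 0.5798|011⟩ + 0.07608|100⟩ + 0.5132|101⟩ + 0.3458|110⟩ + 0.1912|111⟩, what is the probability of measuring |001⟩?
0.02033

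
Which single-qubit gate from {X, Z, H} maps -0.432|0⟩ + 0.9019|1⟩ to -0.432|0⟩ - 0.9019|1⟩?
Z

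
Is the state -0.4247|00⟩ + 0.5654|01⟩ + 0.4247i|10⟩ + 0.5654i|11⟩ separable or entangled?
Entangled

Writing the state as a|00⟩ + b|01⟩ + c|10⟩ + d|11⟩, it is a product state iff ad − bc = 0.
Here (a, b, c, d) = (-0.4247, 0.5654, 0.4247i, 0.5654i): ad − bc = (-0.4247)(0.5654i) − (0.5654)(0.4247i) = -0.4803i ≠ 0, so the state is entangled.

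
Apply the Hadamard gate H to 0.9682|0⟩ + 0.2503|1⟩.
0.8616|0⟩ + 0.5076|1⟩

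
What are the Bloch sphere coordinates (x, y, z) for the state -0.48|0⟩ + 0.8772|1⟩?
(-0.8421, 0, -0.5391)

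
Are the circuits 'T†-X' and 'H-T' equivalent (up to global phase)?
No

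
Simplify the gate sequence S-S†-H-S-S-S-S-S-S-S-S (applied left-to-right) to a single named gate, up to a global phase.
H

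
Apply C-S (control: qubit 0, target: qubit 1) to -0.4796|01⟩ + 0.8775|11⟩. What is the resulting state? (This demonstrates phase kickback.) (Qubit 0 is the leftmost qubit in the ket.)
-0.4796|01⟩ + 0.8775i|11⟩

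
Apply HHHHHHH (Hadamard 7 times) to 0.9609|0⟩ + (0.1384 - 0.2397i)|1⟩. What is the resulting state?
(0.7773 - 0.1695i)|0⟩ + (0.5816 + 0.1695i)|1⟩

H² = I, so H^7 = H: a single Hadamard. With (a, b) = (0.9609, (0.1384 - 0.2397i)), H gives ((a + b)/√2, (a − b)/√2) = ((0.7773 - 0.1695i), (0.5816 + 0.1695i)).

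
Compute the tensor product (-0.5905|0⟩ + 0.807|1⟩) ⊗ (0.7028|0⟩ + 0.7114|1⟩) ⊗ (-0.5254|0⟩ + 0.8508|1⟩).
0.218|000⟩ - 0.3531|001⟩ + 0.2207|010⟩ - 0.3574|011⟩ - 0.298|100⟩ + 0.4825|101⟩ - 0.3016|110⟩ + 0.4884|111⟩

amp(|b₁b₂…⟩) = product of the factor amplitudes for bits b₁, b₂, …; only kets whose every factor amplitude is nonzero survive.
|000⟩: (-0.5905)(0.7028)(-0.5254) = 0.218
|001⟩: (-0.5905)(0.7028)(0.8508) = -0.3531
|010⟩: (-0.5905)(0.7114)(-0.5254) = 0.2207
|011⟩: (-0.5905)(0.7114)(0.8508) = -0.3574
|100⟩: (0.807)(0.7028)(-0.5254) = -0.298
|101⟩: (0.807)(0.7028)(0.8508) = 0.4825
|110⟩: (0.807)(0.7114)(-0.5254) = -0.3016
|111⟩: (0.807)(0.7114)(0.8508) = 0.4884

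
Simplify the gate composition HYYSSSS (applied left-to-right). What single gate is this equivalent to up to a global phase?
H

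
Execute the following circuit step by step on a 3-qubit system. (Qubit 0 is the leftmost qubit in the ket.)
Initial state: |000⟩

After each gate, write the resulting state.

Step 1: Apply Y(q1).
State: i|010⟩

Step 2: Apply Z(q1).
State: -i|010⟩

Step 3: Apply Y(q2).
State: |011⟩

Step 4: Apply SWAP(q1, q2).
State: |011⟩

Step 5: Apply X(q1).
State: |001⟩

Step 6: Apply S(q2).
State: i|001⟩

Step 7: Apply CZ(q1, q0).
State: i|001⟩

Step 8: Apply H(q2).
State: (1/√2)i|000⟩ - (1/√2)i|001⟩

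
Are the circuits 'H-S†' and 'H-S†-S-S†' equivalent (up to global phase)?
Yes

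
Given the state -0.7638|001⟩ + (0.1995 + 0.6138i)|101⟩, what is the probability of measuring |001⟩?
0.5834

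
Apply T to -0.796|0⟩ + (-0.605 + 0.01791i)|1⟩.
-0.796|0⟩ + (-0.4405 - 0.4151i)|1⟩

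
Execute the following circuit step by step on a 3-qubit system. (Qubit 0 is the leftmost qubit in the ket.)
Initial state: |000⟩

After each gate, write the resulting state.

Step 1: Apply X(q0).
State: |100⟩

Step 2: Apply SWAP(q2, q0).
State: |001⟩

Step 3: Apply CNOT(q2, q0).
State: |101⟩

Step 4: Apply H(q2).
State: 1/√2|100⟩ - 1/√2|101⟩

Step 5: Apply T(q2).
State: 1/√2|100⟩ + (-1/2 - (1/2)i)|101⟩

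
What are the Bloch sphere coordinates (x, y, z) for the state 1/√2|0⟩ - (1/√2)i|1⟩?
(0, -1, 0)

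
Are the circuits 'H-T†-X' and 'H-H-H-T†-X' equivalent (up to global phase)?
Yes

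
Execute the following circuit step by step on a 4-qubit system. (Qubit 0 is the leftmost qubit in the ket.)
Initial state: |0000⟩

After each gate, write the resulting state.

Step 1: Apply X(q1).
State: |0100⟩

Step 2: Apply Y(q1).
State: -i|0000⟩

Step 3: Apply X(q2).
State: -i|0010⟩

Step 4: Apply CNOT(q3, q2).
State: -i|0010⟩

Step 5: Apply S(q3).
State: -i|0010⟩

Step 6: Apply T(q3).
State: -i|0010⟩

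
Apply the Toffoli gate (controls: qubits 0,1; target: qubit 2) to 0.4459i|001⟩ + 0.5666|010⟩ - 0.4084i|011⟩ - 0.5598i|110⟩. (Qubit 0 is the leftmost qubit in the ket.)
0.4459i|001⟩ + 0.5666|010⟩ - 0.4084i|011⟩ - 0.5598i|111⟩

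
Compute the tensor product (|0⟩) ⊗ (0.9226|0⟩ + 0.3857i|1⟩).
0.9226|00⟩ + 0.3857i|01⟩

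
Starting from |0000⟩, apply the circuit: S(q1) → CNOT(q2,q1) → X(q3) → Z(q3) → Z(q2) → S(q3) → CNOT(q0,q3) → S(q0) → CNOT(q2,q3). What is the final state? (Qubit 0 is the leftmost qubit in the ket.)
-i|0001⟩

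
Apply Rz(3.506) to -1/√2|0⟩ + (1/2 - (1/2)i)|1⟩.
(0.1281 + 0.6954i)|0⟩ + (0.4011 + 0.5823i)|1⟩

Rz(3.506) = [[e^(−iθ/2), 0], [0, e^(iθ/2)]] with e^(±iθ/2) = cos(θ/2) ± i·sin(θ/2); θ = 3.506, cos(θ/2) ≈ -0.181197, sin(θ/2) ≈ 0.983447.
With a = amp(|0⟩) = -1/√2 and b = amp(|1⟩) = (1/2 - (1/2)i):
new amp(|0⟩) = (-0.181197 - 0.983447i)·a = (0.1281 + 0.6954i)
new amp(|1⟩) = (-0.181197 + 0.983447i)·b = (0.4011 + 0.5823i)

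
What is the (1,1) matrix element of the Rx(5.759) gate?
-0.9658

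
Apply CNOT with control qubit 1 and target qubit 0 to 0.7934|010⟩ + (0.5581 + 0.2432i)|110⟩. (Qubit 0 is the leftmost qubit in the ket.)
(0.5581 + 0.2432i)|010⟩ + 0.7934|110⟩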